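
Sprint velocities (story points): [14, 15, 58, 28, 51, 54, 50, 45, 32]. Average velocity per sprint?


Formula: Avg velocity = Total points / Number of sprints
Points: [14, 15, 58, 28, 51, 54, 50, 45, 32]
Sum = 14 + 15 + 58 + 28 + 51 + 54 + 50 + 45 + 32 = 347
Avg velocity = 347 / 9 = 38.56 points/sprint

38.56 points/sprint


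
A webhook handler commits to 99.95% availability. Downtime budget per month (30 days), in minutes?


Formula: allowed downtime = period * (100 - SLA) / 100
Period (month (30 days)) = 43200 minutes
Unavailability fraction = (100 - 99.95) / 100
Allowed downtime = 43200 * (100 - 99.95) / 100
Allowed downtime = 21.6 minutes

21.6 minutes


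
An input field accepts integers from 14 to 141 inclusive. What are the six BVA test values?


Range: [14, 141]
Boundaries: just below min, min, min+1, max-1, max, just above max
Values: [13, 14, 15, 140, 141, 142]

[13, 14, 15, 140, 141, 142]


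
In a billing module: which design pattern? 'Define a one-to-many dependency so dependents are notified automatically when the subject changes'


This matches the Observer pattern

Observer


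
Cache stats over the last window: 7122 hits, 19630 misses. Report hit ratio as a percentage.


Formula: hit rate = hits / (hits + misses) * 100
hit rate = 7122 / (7122 + 19630) * 100
hit rate = 7122 / 26752 * 100
hit rate = 26.62%

26.62%


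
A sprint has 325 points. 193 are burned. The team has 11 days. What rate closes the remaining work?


Formula: Required rate = Remaining points / Days left
Remaining = 325 - 193 = 132 points
Required rate = 132 / 11 = 12.0 points/day

12.0 points/day


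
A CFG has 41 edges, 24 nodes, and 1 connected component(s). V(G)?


Formula: V(G) = E - N + 2P
V(G) = 41 - 24 + 2*1
V(G) = 17 + 2
V(G) = 19

19


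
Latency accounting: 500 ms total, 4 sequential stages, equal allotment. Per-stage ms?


Formula: per_stage = total_budget / stages
per_stage = 500 / 4
per_stage = 125.0 ms

125.0 ms


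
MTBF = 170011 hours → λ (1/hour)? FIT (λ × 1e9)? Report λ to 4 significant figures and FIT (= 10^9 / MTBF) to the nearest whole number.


Formula: λ = 1 / MTBF; FIT = λ × 1e9 = 1e9 / MTBF
λ = 1 / 170011 ≈ 5.882e-06 failures/hour
FIT = 1e9 / 170011 ≈ 5882 failures per 1e9 hours (nearest whole number)

λ = 5.882e-06 /h, FIT = 5882


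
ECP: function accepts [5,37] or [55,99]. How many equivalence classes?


Valid ranges: [5,37] and [55,99]
Class 1: x < 5 — invalid
Class 2: 5 ≤ x ≤ 37 — valid
Class 3: 37 < x < 55 — invalid (gap between ranges)
Class 4: 55 ≤ x ≤ 99 — valid
Class 5: x > 99 — invalid
Total equivalence classes: 5

5 equivalence classes


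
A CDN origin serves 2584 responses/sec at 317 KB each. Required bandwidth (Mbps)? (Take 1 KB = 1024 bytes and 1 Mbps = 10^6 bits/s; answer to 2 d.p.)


Formula: Mbps = payload_bytes * RPS * 8 / 1e6
Payload per request = 317 KB = 317 * 1024 = 324608 bytes
Total bytes/sec = 324608 * 2584 = 838787072
Total bits/sec = 838787072 * 8 = 6710296576
Mbps = 6710296576 / 1e6 = 6710.3

6710.3 Mbps


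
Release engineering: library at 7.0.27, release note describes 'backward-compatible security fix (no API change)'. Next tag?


Current: 7.0.27
Change category: 'backward-compatible security fix (no API change)' → patch bump
SemVer rule: patch bump → increment PATCH (MAJOR and MINOR unchanged)
New: 7.0.28

7.0.28


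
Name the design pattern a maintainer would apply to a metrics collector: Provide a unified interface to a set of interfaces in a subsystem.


This matches the Facade pattern

Facade


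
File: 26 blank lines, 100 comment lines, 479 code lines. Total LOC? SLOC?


Total LOC = blank + comment + code
Total LOC = 26 + 100 + 479 = 605
SLOC (source only) = code = 479

Total LOC: 605, SLOC: 479


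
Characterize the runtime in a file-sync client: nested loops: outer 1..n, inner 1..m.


Reasoning: product of independent bounds
Complexity: O(n*m)

O(n*m)


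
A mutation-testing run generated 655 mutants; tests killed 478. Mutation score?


Mutation score = killed / total * 100
Mutation score = 478 / 655 * 100
Mutation score = 72.98%

72.98%


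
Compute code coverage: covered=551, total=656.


Coverage = covered / total * 100
Coverage = 551 / 656 * 100
Coverage = 83.99%

83.99%


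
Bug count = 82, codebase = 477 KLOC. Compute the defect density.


Defect density = defects / KLOC
Defect density = 82 / 477
Defect density = 0.172 defects/KLOC

0.172 defects/KLOC


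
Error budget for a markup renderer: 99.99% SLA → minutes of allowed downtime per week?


Formula: allowed downtime = period * (100 - SLA) / 100
Period (week) = 10080 minutes
Unavailability fraction = (100 - 99.99) / 100
Allowed downtime = 10080 * (100 - 99.99) / 100
Allowed downtime = 1.008 minutes

1.008 minutes


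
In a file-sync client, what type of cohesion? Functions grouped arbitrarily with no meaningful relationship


Reasoning: Worst: random grouping
Type: Coincidental cohesion

Coincidental cohesion


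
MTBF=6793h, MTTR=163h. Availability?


Availability = MTBF / (MTBF + MTTR)
Availability = 6793 / (6793 + 163)
Availability = 6793 / 6956
Availability = 97.6567%

97.6567%


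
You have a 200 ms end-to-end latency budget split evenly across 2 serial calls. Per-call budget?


Formula: per_stage = total_budget / stages
per_stage = 200 / 2
per_stage = 100.0 ms

100.0 ms


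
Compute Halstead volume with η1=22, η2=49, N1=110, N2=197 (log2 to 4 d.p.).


Formula: V = N * log2(η), where N = N1 + N2 and η = η1 + η2
η = 22 + 49 = 71
N = 110 + 197 = 307
log2(71) ≈ 6.1497
V = 307 * 6.1497 = 1887.96

1887.96


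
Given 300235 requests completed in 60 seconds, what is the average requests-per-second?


Formula: throughput = requests / seconds
throughput = 300235 / 60
throughput = 5003.92 requests/second

5003.92 requests/second


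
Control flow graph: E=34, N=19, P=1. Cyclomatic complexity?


Formula: V(G) = E - N + 2P
V(G) = 34 - 19 + 2*1
V(G) = 15 + 2
V(G) = 17

17


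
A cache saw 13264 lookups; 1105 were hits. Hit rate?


Formula: hit rate = hits / (hits + misses) * 100
hit rate = 1105 / (1105 + 12159) * 100
hit rate = 1105 / 13264 * 100
hit rate = 8.33%

8.33%


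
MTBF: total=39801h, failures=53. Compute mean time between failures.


Formula: MTBF = Total operating time / Number of failures
MTBF = 39801 / 53
MTBF = 750.96 hours

750.96 hours


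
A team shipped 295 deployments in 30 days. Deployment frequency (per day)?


Formula: deployments per day = releases / days
= 295 / 30
= 9.833 deploys/day
(equivalently, 68.83 deploys/week)

9.833 deploys/day


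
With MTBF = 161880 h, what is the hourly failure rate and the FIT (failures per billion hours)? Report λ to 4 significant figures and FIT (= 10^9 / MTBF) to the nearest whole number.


Formula: λ = 1 / MTBF; FIT = λ × 1e9 = 1e9 / MTBF
λ = 1 / 161880 ≈ 6.177e-06 failures/hour
FIT = 1e9 / 161880 ≈ 6177 failures per 1e9 hours (nearest whole number)

λ = 6.177e-06 /h, FIT = 6177


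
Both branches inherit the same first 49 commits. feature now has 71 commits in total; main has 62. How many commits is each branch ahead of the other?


Common ancestor: commit #49
feature commits after divergence: 71 - 49 = 22
main commits after divergence: 62 - 49 = 13
feature is 22 commits ahead of main
main is 13 commits ahead of feature

feature ahead: 22, main ahead: 13


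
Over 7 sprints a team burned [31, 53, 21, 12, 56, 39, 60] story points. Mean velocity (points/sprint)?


Formula: Avg velocity = Total points / Number of sprints
Points: [31, 53, 21, 12, 56, 39, 60]
Sum = 31 + 53 + 21 + 12 + 56 + 39 + 60 = 272
Avg velocity = 272 / 7 = 38.86 points/sprint

38.86 points/sprint


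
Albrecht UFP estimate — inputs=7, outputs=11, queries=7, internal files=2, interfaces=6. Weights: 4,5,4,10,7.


UFP = EI*4 + EO*5 + EQ*4 + ILF*10 + EIF*7
UFP = 7*4 + 11*5 + 7*4 + 2*10 + 6*7
UFP = 28 + 55 + 28 + 20 + 42
UFP = 173

173


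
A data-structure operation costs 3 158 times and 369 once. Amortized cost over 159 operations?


Formula: Amortized cost = Total cost / Operations
Total cost = (158 * 3) + (1 * 369)
Total cost = 474 + 369 = 843
Amortized = 843 / 159 = 5.3019

5.3019


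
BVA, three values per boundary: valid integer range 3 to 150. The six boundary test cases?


Range: [3, 150]
Boundaries: just below min, min, min+1, max-1, max, just above max
Values: [2, 3, 4, 149, 150, 151]

[2, 3, 4, 149, 150, 151]


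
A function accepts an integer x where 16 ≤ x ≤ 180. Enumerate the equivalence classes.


Valid range: [16, 180]
Class 1: x < 16 — invalid
Class 2: 16 ≤ x ≤ 180 — valid
Class 3: x > 180 — invalid
Total equivalence classes: 3

3 equivalence classes


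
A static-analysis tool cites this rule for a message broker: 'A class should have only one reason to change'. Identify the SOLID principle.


This describes the Single Responsibility Principle (SRP)

Single Responsibility Principle (SRP)


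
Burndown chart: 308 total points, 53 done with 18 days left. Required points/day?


Formula: Required rate = Remaining points / Days left
Remaining = 308 - 53 = 255 points
Required rate = 255 / 18 = 14.17 points/day

14.17 points/day


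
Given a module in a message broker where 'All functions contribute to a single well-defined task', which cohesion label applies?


Reasoning: Best: single purpose
Type: Functional cohesion

Functional cohesion


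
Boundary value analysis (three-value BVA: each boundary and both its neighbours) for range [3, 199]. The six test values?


Range: [3, 199]
Boundaries: just below min, min, min+1, max-1, max, just above max
Values: [2, 3, 4, 198, 199, 200]

[2, 3, 4, 198, 199, 200]


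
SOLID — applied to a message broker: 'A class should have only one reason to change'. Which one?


This describes the Single Responsibility Principle (SRP)

Single Responsibility Principle (SRP)


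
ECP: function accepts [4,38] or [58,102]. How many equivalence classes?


Valid ranges: [4,38] and [58,102]
Class 1: x < 4 — invalid
Class 2: 4 ≤ x ≤ 38 — valid
Class 3: 38 < x < 58 — invalid (gap between ranges)
Class 4: 58 ≤ x ≤ 102 — valid
Class 5: x > 102 — invalid
Total equivalence classes: 5

5 equivalence classes


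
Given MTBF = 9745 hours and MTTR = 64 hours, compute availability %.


Availability = MTBF / (MTBF + MTTR)
Availability = 9745 / (9745 + 64)
Availability = 9745 / 9809
Availability = 99.3475%

99.3475%


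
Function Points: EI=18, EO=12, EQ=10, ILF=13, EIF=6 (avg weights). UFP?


UFP = EI*4 + EO*5 + EQ*4 + ILF*10 + EIF*7
UFP = 18*4 + 12*5 + 10*4 + 13*10 + 6*7
UFP = 72 + 60 + 40 + 130 + 42
UFP = 344

344


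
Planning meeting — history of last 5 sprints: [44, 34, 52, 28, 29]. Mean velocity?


Formula: Avg velocity = Total points / Number of sprints
Points: [44, 34, 52, 28, 29]
Sum = 44 + 34 + 52 + 28 + 29 = 187
Avg velocity = 187 / 5 = 37.4 points/sprint

37.4 points/sprint


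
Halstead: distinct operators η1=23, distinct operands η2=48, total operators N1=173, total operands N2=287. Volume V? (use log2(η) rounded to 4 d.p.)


Formula: V = N * log2(η), where N = N1 + N2 and η = η1 + η2
η = 23 + 48 = 71
N = 173 + 287 = 460
log2(71) ≈ 6.1497
V = 460 * 6.1497 = 2828.86

2828.86


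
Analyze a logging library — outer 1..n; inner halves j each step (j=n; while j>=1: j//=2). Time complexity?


Reasoning: n times log n
Complexity: O(n log n)

O(n log n)


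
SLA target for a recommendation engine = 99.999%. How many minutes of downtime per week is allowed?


Formula: allowed downtime = period * (100 - SLA) / 100
Period (week) = 10080 minutes
Unavailability fraction = (100 - 99.999) / 100
Allowed downtime = 10080 * (100 - 99.999) / 100
Allowed downtime = 0.1008 minutes

0.1008 minutes


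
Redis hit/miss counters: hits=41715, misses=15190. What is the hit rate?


Formula: hit rate = hits / (hits + misses) * 100
hit rate = 41715 / (41715 + 15190) * 100
hit rate = 41715 / 56905 * 100
hit rate = 73.31%

73.31%


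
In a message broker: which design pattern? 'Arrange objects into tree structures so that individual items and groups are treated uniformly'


This matches the Composite pattern

Composite


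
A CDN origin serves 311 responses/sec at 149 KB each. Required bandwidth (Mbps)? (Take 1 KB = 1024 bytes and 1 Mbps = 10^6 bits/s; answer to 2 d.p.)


Formula: Mbps = payload_bytes * RPS * 8 / 1e6
Payload per request = 149 KB = 149 * 1024 = 152576 bytes
Total bytes/sec = 152576 * 311 = 47451136
Total bits/sec = 47451136 * 8 = 379609088
Mbps = 379609088 / 1e6 = 379.61

379.61 Mbps


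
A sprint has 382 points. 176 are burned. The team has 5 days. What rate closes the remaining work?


Formula: Required rate = Remaining points / Days left
Remaining = 382 - 176 = 206 points
Required rate = 206 / 5 = 41.2 points/day

41.2 points/day


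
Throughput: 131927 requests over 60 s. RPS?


Formula: throughput = requests / seconds
throughput = 131927 / 60
throughput = 2198.78 requests/second

2198.78 requests/second


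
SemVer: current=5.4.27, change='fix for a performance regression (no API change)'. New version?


Current: 5.4.27
Change category: 'fix for a performance regression (no API change)' → patch bump
SemVer rule: patch bump → increment PATCH (MAJOR and MINOR unchanged)
New: 5.4.28

5.4.28


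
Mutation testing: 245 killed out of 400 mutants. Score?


Mutation score = killed / total * 100
Mutation score = 245 / 400 * 100
Mutation score = 61.25%

61.25%


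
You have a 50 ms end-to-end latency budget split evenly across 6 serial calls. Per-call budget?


Formula: per_stage = total_budget / stages
per_stage = 50 / 6
per_stage = 8.33 ms

8.33 ms


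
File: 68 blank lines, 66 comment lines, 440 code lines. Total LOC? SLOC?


Total LOC = blank + comment + code
Total LOC = 68 + 66 + 440 = 574
SLOC (source only) = code = 440

Total LOC: 574, SLOC: 440


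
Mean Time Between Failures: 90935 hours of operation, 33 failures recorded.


Formula: MTBF = Total operating time / Number of failures
MTBF = 90935 / 33
MTBF = 2755.61 hours

2755.61 hours


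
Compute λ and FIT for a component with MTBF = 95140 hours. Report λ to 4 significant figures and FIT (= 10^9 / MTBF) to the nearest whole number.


Formula: λ = 1 / MTBF; FIT = λ × 1e9 = 1e9 / MTBF
λ = 1 / 95140 ≈ 1.051e-05 failures/hour
FIT = 1e9 / 95140 ≈ 10511 failures per 1e9 hours (nearest whole number)

λ = 1.051e-05 /h, FIT = 10511


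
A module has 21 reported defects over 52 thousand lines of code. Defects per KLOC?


Defect density = defects / KLOC
Defect density = 21 / 52
Defect density = 0.404 defects/KLOC

0.404 defects/KLOC


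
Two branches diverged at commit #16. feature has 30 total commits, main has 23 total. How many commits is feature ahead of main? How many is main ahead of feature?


Common ancestor: commit #16
feature commits after divergence: 30 - 16 = 14
main commits after divergence: 23 - 16 = 7
feature is 14 commits ahead of main
main is 7 commits ahead of feature

feature ahead: 14, main ahead: 7


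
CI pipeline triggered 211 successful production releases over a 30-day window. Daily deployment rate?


Formula: deployments per day = releases / days
= 211 / 30
= 7.033 deploys/day
(equivalently, 49.23 deploys/week)

7.033 deploys/day


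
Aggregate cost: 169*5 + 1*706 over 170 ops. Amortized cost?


Formula: Amortized cost = Total cost / Operations
Total cost = (169 * 5) + (1 * 706)
Total cost = 845 + 706 = 1551
Amortized = 1551 / 170 = 9.1235

9.1235


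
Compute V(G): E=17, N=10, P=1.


Formula: V(G) = E - N + 2P
V(G) = 17 - 10 + 2*1
V(G) = 7 + 2
V(G) = 9

9


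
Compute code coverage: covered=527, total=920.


Coverage = covered / total * 100
Coverage = 527 / 920 * 100
Coverage = 57.28%

57.28%


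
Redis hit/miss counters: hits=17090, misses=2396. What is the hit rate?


Formula: hit rate = hits / (hits + misses) * 100
hit rate = 17090 / (17090 + 2396) * 100
hit rate = 17090 / 19486 * 100
hit rate = 87.7%

87.7%


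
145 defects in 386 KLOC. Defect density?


Defect density = defects / KLOC
Defect density = 145 / 386
Defect density = 0.376 defects/KLOC

0.376 defects/KLOC


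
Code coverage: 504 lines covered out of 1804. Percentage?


Coverage = covered / total * 100
Coverage = 504 / 1804 * 100
Coverage = 27.94%

27.94%


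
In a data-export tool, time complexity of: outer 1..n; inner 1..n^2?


Reasoning: n times n^2
Complexity: O(n^3)

O(n^3)


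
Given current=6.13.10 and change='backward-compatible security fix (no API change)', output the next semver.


Current: 6.13.10
Change category: 'backward-compatible security fix (no API change)' → patch bump
SemVer rule: patch bump → increment PATCH (MAJOR and MINOR unchanged)
New: 6.13.11

6.13.11


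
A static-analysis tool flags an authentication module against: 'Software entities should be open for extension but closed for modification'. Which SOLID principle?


This describes the Open/Closed Principle (OCP)

Open/Closed Principle (OCP)


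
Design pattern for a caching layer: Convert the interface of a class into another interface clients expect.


This matches the Adapter pattern

Adapter


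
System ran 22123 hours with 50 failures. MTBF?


Formula: MTBF = Total operating time / Number of failures
MTBF = 22123 / 50
MTBF = 442.46 hours

442.46 hours


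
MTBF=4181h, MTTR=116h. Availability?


Availability = MTBF / (MTBF + MTTR)
Availability = 4181 / (4181 + 116)
Availability = 4181 / 4297
Availability = 97.3004%

97.3004%


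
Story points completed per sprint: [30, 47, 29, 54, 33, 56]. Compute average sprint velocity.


Formula: Avg velocity = Total points / Number of sprints
Points: [30, 47, 29, 54, 33, 56]
Sum = 30 + 47 + 29 + 54 + 33 + 56 = 249
Avg velocity = 249 / 6 = 41.5 points/sprint

41.5 points/sprint


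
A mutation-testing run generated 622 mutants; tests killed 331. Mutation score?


Mutation score = killed / total * 100
Mutation score = 331 / 622 * 100
Mutation score = 53.22%

53.22%


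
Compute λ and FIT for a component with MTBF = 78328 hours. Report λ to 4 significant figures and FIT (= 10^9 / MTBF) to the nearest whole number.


Formula: λ = 1 / MTBF; FIT = λ × 1e9 = 1e9 / MTBF
λ = 1 / 78328 ≈ 1.277e-05 failures/hour
FIT = 1e9 / 78328 ≈ 12767 failures per 1e9 hours (nearest whole number)

λ = 1.277e-05 /h, FIT = 12767


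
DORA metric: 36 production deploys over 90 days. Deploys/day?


Formula: deployments per day = releases / days
= 36 / 90
= 0.4 deploys/day
(equivalently, 2.8 deploys/week)

0.4 deploys/day


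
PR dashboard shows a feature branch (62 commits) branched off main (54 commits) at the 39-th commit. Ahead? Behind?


Common ancestor: commit #39
feature commits after divergence: 62 - 39 = 23
main commits after divergence: 54 - 39 = 15
feature is 23 commits ahead of main
main is 15 commits ahead of feature

feature ahead: 23, main ahead: 15


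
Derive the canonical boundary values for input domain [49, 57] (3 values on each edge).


Range: [49, 57]
Boundaries: just below min, min, min+1, max-1, max, just above max
Values: [48, 49, 50, 56, 57, 58]

[48, 49, 50, 56, 57, 58]


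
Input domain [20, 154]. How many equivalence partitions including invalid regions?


Valid range: [20, 154]
Class 1: x < 20 — invalid
Class 2: 20 ≤ x ≤ 154 — valid
Class 3: x > 154 — invalid
Total equivalence classes: 3

3 equivalence classes


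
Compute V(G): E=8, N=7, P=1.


Formula: V(G) = E - N + 2P
V(G) = 8 - 7 + 2*1
V(G) = 1 + 2
V(G) = 3

3


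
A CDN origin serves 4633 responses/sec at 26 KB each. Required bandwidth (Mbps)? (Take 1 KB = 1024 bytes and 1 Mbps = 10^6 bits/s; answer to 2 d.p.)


Formula: Mbps = payload_bytes * RPS * 8 / 1e6
Payload per request = 26 KB = 26 * 1024 = 26624 bytes
Total bytes/sec = 26624 * 4633 = 123348992
Total bits/sec = 123348992 * 8 = 986791936
Mbps = 986791936 / 1e6 = 986.79

986.79 Mbps


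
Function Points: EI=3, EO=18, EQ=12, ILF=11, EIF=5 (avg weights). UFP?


UFP = EI*4 + EO*5 + EQ*4 + ILF*10 + EIF*7
UFP = 3*4 + 18*5 + 12*4 + 11*10 + 5*7
UFP = 12 + 90 + 48 + 110 + 35
UFP = 295

295


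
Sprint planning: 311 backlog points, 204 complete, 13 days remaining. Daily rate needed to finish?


Formula: Required rate = Remaining points / Days left
Remaining = 311 - 204 = 107 points
Required rate = 107 / 13 = 8.23 points/day

8.23 points/day


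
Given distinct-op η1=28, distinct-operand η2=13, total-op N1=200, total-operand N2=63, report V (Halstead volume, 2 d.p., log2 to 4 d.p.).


Formula: V = N * log2(η), where N = N1 + N2 and η = η1 + η2
η = 28 + 13 = 41
N = 200 + 63 = 263
log2(41) ≈ 5.3576
V = 263 * 5.3576 = 1409.05

1409.05


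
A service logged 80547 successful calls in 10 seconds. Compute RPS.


Formula: throughput = requests / seconds
throughput = 80547 / 10
throughput = 8054.7 requests/second

8054.7 requests/second


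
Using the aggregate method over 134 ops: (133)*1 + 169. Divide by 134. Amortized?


Formula: Amortized cost = Total cost / Operations
Total cost = (133 * 1) + (1 * 169)
Total cost = 133 + 169 = 302
Amortized = 302 / 134 = 2.2537

2.2537


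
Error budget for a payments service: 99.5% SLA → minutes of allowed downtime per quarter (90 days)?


Formula: allowed downtime = period * (100 - SLA) / 100
Period (quarter (90 days)) = 129600 minutes
Unavailability fraction = (100 - 99.5) / 100
Allowed downtime = 129600 * (100 - 99.5) / 100
Allowed downtime = 648.0 minutes

648.0 minutes


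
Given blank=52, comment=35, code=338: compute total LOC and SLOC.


Total LOC = blank + comment + code
Total LOC = 52 + 35 + 338 = 425
SLOC (source only) = code = 338

Total LOC: 425, SLOC: 338


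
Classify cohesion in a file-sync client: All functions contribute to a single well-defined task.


Reasoning: Best: single purpose
Type: Functional cohesion

Functional cohesion


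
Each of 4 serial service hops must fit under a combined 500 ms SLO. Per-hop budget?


Formula: per_stage = total_budget / stages
per_stage = 500 / 4
per_stage = 125.0 ms

125.0 ms


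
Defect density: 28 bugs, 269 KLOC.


Defect density = defects / KLOC
Defect density = 28 / 269
Defect density = 0.104 defects/KLOC

0.104 defects/KLOC


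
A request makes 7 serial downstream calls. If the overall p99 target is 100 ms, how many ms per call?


Formula: per_stage = total_budget / stages
per_stage = 100 / 7
per_stage = 14.29 ms

14.29 ms


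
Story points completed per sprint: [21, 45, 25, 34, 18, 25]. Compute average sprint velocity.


Formula: Avg velocity = Total points / Number of sprints
Points: [21, 45, 25, 34, 18, 25]
Sum = 21 + 45 + 25 + 34 + 18 + 25 = 168
Avg velocity = 168 / 6 = 28.0 points/sprint

28.0 points/sprint


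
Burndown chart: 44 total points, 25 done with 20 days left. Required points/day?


Formula: Required rate = Remaining points / Days left
Remaining = 44 - 25 = 19 points
Required rate = 19 / 20 = 0.95 points/day

0.95 points/day


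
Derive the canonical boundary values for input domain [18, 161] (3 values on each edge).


Range: [18, 161]
Boundaries: just below min, min, min+1, max-1, max, just above max
Values: [17, 18, 19, 160, 161, 162]

[17, 18, 19, 160, 161, 162]


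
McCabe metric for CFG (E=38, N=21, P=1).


Formula: V(G) = E - N + 2P
V(G) = 38 - 21 + 2*1
V(G) = 17 + 2
V(G) = 19

19


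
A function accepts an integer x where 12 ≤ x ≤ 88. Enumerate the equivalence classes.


Valid range: [12, 88]
Class 1: x < 12 — invalid
Class 2: 12 ≤ x ≤ 88 — valid
Class 3: x > 88 — invalid
Total equivalence classes: 3

3 equivalence classes


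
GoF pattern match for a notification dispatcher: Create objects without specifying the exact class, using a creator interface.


This matches the Factory Method pattern

Factory Method


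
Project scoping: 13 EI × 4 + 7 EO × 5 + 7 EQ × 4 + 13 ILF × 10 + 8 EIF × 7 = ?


UFP = EI*4 + EO*5 + EQ*4 + ILF*10 + EIF*7
UFP = 13*4 + 7*5 + 7*4 + 13*10 + 8*7
UFP = 52 + 35 + 28 + 130 + 56
UFP = 301

301


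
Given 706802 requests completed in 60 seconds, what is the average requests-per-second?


Formula: throughput = requests / seconds
throughput = 706802 / 60
throughput = 11780.03 requests/second

11780.03 requests/second


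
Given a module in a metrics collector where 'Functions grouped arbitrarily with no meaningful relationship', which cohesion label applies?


Reasoning: Worst: random grouping
Type: Coincidental cohesion

Coincidental cohesion


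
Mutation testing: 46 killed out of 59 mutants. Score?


Mutation score = killed / total * 100
Mutation score = 46 / 59 * 100
Mutation score = 77.97%

77.97%


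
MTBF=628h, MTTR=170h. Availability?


Availability = MTBF / (MTBF + MTTR)
Availability = 628 / (628 + 170)
Availability = 628 / 798
Availability = 78.6967%

78.6967%


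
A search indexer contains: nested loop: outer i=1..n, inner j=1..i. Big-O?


Reasoning: triangle: n(n+1)/2 ~ n^2/2
Complexity: O(n^2)

O(n^2)


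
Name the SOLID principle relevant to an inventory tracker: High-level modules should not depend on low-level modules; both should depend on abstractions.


This describes the Dependency Inversion Principle (DIP)

Dependency Inversion Principle (DIP)


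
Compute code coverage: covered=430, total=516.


Coverage = covered / total * 100
Coverage = 430 / 516 * 100
Coverage = 83.33%

83.33%


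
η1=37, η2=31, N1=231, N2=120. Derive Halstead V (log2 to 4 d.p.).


Formula: V = N * log2(η), where N = N1 + N2 and η = η1 + η2
η = 37 + 31 = 68
N = 231 + 120 = 351
log2(68) ≈ 6.0875
V = 351 * 6.0875 = 2136.71

2136.71


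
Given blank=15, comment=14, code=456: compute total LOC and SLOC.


Total LOC = blank + comment + code
Total LOC = 15 + 14 + 456 = 485
SLOC (source only) = code = 456

Total LOC: 485, SLOC: 456


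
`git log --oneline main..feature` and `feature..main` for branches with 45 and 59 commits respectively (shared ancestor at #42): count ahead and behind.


Common ancestor: commit #42
feature commits after divergence: 45 - 42 = 3
main commits after divergence: 59 - 42 = 17
feature is 3 commits ahead of main
main is 17 commits ahead of feature

feature ahead: 3, main ahead: 17


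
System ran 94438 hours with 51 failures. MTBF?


Formula: MTBF = Total operating time / Number of failures
MTBF = 94438 / 51
MTBF = 1851.73 hours

1851.73 hours


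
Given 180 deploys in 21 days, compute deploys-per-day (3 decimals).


Formula: deployments per day = releases / days
= 180 / 21
= 8.571 deploys/day
(equivalently, 60.0 deploys/week)

8.571 deploys/day


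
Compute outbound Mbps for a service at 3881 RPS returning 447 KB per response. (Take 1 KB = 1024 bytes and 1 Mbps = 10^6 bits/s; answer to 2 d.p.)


Formula: Mbps = payload_bytes * RPS * 8 / 1e6
Payload per request = 447 KB = 447 * 1024 = 457728 bytes
Total bytes/sec = 457728 * 3881 = 1776442368
Total bits/sec = 1776442368 * 8 = 14211538944
Mbps = 14211538944 / 1e6 = 14211.54

14211.54 Mbps


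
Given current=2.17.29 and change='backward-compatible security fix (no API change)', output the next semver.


Current: 2.17.29
Change category: 'backward-compatible security fix (no API change)' → patch bump
SemVer rule: patch bump → increment PATCH (MAJOR and MINOR unchanged)
New: 2.17.30

2.17.30


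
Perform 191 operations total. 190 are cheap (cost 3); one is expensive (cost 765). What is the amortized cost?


Formula: Amortized cost = Total cost / Operations
Total cost = (190 * 3) + (1 * 765)
Total cost = 570 + 765 = 1335
Amortized = 1335 / 191 = 6.9895

6.9895


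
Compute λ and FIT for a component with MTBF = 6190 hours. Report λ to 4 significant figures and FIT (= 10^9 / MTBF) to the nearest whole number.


Formula: λ = 1 / MTBF; FIT = λ × 1e9 = 1e9 / MTBF
λ = 1 / 6190 ≈ 1.616e-04 failures/hour
FIT = 1e9 / 6190 ≈ 161551 failures per 1e9 hours (nearest whole number)

λ = 1.616e-04 /h, FIT = 161551


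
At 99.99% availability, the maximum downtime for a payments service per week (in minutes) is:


Formula: allowed downtime = period * (100 - SLA) / 100
Period (week) = 10080 minutes
Unavailability fraction = (100 - 99.99) / 100
Allowed downtime = 10080 * (100 - 99.99) / 100
Allowed downtime = 1.008 minutes

1.008 minutes


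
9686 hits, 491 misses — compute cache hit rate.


Formula: hit rate = hits / (hits + misses) * 100
hit rate = 9686 / (9686 + 491) * 100
hit rate = 9686 / 10177 * 100
hit rate = 95.18%

95.18%


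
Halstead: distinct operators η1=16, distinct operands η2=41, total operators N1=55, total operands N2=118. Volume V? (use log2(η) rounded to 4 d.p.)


Formula: V = N * log2(η), where N = N1 + N2 and η = η1 + η2
η = 16 + 41 = 57
N = 55 + 118 = 173
log2(57) ≈ 5.8329
V = 173 * 5.8329 = 1009.09

1009.09


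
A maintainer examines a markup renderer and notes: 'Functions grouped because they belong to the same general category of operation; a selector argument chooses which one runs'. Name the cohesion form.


Reasoning: Grouped by category of activity, not by data or sequence
Type: Logical cohesion

Logical cohesion


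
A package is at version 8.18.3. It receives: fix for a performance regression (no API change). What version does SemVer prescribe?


Current: 8.18.3
Change category: 'fix for a performance regression (no API change)' → patch bump
SemVer rule: patch bump → increment PATCH (MAJOR and MINOR unchanged)
New: 8.18.4

8.18.4


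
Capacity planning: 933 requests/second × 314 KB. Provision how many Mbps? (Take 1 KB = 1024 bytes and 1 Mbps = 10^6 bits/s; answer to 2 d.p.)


Formula: Mbps = payload_bytes * RPS * 8 / 1e6
Payload per request = 314 KB = 314 * 1024 = 321536 bytes
Total bytes/sec = 321536 * 933 = 299993088
Total bits/sec = 299993088 * 8 = 2399944704
Mbps = 2399944704 / 1e6 = 2399.94

2399.94 Mbps


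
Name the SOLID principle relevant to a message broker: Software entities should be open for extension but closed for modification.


This describes the Open/Closed Principle (OCP)

Open/Closed Principle (OCP)


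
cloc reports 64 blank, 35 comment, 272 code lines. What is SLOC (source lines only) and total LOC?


Total LOC = blank + comment + code
Total LOC = 64 + 35 + 272 = 371
SLOC (source only) = code = 272

Total LOC: 371, SLOC: 272


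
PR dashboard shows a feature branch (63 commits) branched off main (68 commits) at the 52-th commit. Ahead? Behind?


Common ancestor: commit #52
feature commits after divergence: 63 - 52 = 11
main commits after divergence: 68 - 52 = 16
feature is 11 commits ahead of main
main is 16 commits ahead of feature

feature ahead: 11, main ahead: 16


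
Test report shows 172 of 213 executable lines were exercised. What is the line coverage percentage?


Coverage = covered / total * 100
Coverage = 172 / 213 * 100
Coverage = 80.75%

80.75%


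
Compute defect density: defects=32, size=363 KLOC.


Defect density = defects / KLOC
Defect density = 32 / 363
Defect density = 0.088 defects/KLOC

0.088 defects/KLOC


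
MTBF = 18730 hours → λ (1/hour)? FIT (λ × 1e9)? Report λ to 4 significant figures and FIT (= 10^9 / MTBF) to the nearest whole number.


Formula: λ = 1 / MTBF; FIT = λ × 1e9 = 1e9 / MTBF
λ = 1 / 18730 ≈ 5.339e-05 failures/hour
FIT = 1e9 / 18730 ≈ 53390 failures per 1e9 hours (nearest whole number)

λ = 5.339e-05 /h, FIT = 53390


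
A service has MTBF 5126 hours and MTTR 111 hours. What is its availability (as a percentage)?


Availability = MTBF / (MTBF + MTTR)
Availability = 5126 / (5126 + 111)
Availability = 5126 / 5237
Availability = 97.8805%

97.8805%


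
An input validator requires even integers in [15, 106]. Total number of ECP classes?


Constraint: even integers in [15, 106]
Class 1: x < 15 — out-of-range invalid
Class 2: x in [15,106] but odd — wrong type invalid
Class 3: x in [15,106] and even — valid
Class 4: x > 106 — out-of-range invalid
Total equivalence classes: 4

4 equivalence classes


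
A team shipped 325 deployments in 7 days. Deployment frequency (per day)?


Formula: deployments per day = releases / days
= 325 / 7
= 46.429 deploys/day
(equivalently, 325.0 deploys/week)

46.429 deploys/day


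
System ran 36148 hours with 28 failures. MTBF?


Formula: MTBF = Total operating time / Number of failures
MTBF = 36148 / 28
MTBF = 1291.0 hours

1291.0 hours


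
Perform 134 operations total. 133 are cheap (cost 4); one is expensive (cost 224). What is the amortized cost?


Formula: Amortized cost = Total cost / Operations
Total cost = (133 * 4) + (1 * 224)
Total cost = 532 + 224 = 756
Amortized = 756 / 134 = 5.6418

5.6418


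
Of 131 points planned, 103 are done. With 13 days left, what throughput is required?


Formula: Required rate = Remaining points / Days left
Remaining = 131 - 103 = 28 points
Required rate = 28 / 13 = 2.15 points/day

2.15 points/day


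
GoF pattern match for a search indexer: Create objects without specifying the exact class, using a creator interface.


This matches the Factory Method pattern

Factory Method


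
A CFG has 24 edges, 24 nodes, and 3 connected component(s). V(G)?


Formula: V(G) = E - N + 2P
V(G) = 24 - 24 + 2*3
V(G) = 0 + 6
V(G) = 6

6


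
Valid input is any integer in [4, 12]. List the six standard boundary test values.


Range: [4, 12]
Boundaries: just below min, min, min+1, max-1, max, just above max
Values: [3, 4, 5, 11, 12, 13]

[3, 4, 5, 11, 12, 13]


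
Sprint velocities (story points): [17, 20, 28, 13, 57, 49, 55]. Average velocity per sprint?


Formula: Avg velocity = Total points / Number of sprints
Points: [17, 20, 28, 13, 57, 49, 55]
Sum = 17 + 20 + 28 + 13 + 57 + 49 + 55 = 239
Avg velocity = 239 / 7 = 34.14 points/sprint

34.14 points/sprint


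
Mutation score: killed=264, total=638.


Mutation score = killed / total * 100
Mutation score = 264 / 638 * 100
Mutation score = 41.38%

41.38%


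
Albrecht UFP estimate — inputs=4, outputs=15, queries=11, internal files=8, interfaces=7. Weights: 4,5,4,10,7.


UFP = EI*4 + EO*5 + EQ*4 + ILF*10 + EIF*7
UFP = 4*4 + 15*5 + 11*4 + 8*10 + 7*7
UFP = 16 + 75 + 44 + 80 + 49
UFP = 264

264


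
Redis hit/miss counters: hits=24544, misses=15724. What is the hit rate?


Formula: hit rate = hits / (hits + misses) * 100
hit rate = 24544 / (24544 + 15724) * 100
hit rate = 24544 / 40268 * 100
hit rate = 60.95%

60.95%


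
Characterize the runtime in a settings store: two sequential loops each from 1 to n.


Reasoning: sequential dominates: O(n) + O(n) = O(n)
Complexity: O(n)

O(n)


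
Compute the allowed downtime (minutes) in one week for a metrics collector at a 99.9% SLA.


Formula: allowed downtime = period * (100 - SLA) / 100
Period (week) = 10080 minutes
Unavailability fraction = (100 - 99.9) / 100
Allowed downtime = 10080 * (100 - 99.9) / 100
Allowed downtime = 10.08 minutes

10.08 minutes


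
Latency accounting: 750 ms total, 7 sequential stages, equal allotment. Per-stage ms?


Formula: per_stage = total_budget / stages
per_stage = 750 / 7
per_stage = 107.14 ms

107.14 ms


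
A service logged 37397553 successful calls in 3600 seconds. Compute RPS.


Formula: throughput = requests / seconds
throughput = 37397553 / 3600
throughput = 10388.21 requests/second

10388.21 requests/second


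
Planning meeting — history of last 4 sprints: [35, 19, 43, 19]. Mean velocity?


Formula: Avg velocity = Total points / Number of sprints
Points: [35, 19, 43, 19]
Sum = 35 + 19 + 43 + 19 = 116
Avg velocity = 116 / 4 = 29.0 points/sprint

29.0 points/sprint


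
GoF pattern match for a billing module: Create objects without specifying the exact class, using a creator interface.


This matches the Factory Method pattern

Factory Method


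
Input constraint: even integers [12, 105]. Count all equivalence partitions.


Constraint: even integers in [12, 105]
Class 1: x < 12 — out-of-range invalid
Class 2: x in [12,105] but odd — wrong type invalid
Class 3: x in [12,105] and even — valid
Class 4: x > 105 — out-of-range invalid
Total equivalence classes: 4

4 equivalence classes


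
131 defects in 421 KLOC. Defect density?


Defect density = defects / KLOC
Defect density = 131 / 421
Defect density = 0.311 defects/KLOC

0.311 defects/KLOC


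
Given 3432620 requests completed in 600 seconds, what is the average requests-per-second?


Formula: throughput = requests / seconds
throughput = 3432620 / 600
throughput = 5721.03 requests/second

5721.03 requests/second


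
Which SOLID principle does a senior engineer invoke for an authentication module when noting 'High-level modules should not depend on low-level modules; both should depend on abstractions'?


This describes the Dependency Inversion Principle (DIP)

Dependency Inversion Principle (DIP)


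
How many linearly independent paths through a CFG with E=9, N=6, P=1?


Formula: V(G) = E - N + 2P
V(G) = 9 - 6 + 2*1
V(G) = 3 + 2
V(G) = 5

5


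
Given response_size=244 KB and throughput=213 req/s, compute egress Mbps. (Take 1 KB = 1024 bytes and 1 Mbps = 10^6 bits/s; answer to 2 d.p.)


Formula: Mbps = payload_bytes * RPS * 8 / 1e6
Payload per request = 244 KB = 244 * 1024 = 249856 bytes
Total bytes/sec = 249856 * 213 = 53219328
Total bits/sec = 53219328 * 8 = 425754624
Mbps = 425754624 / 1e6 = 425.75

425.75 Mbps


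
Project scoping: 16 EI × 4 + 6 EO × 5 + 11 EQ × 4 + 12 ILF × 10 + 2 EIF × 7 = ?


UFP = EI*4 + EO*5 + EQ*4 + ILF*10 + EIF*7
UFP = 16*4 + 6*5 + 11*4 + 12*10 + 2*7
UFP = 64 + 30 + 44 + 120 + 14
UFP = 272

272


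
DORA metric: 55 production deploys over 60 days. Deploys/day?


Formula: deployments per day = releases / days
= 55 / 60
= 0.917 deploys/day
(equivalently, 6.42 deploys/week)

0.917 deploys/day


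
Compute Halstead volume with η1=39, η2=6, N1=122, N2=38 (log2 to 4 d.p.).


Formula: V = N * log2(η), where N = N1 + N2 and η = η1 + η2
η = 39 + 6 = 45
N = 122 + 38 = 160
log2(45) ≈ 5.4919
V = 160 * 5.4919 = 878.70

878.70


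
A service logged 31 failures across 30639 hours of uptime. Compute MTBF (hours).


Formula: MTBF = Total operating time / Number of failures
MTBF = 30639 / 31
MTBF = 988.35 hours

988.35 hours


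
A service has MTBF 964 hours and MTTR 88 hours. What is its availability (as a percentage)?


Availability = MTBF / (MTBF + MTTR)
Availability = 964 / (964 + 88)
Availability = 964 / 1052
Availability = 91.635%

91.635%


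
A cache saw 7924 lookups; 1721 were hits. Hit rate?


Formula: hit rate = hits / (hits + misses) * 100
hit rate = 1721 / (1721 + 6203) * 100
hit rate = 1721 / 7924 * 100
hit rate = 21.72%

21.72%


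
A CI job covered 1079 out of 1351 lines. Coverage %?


Coverage = covered / total * 100
Coverage = 1079 / 1351 * 100
Coverage = 79.87%

79.87%


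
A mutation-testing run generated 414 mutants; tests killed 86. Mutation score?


Mutation score = killed / total * 100
Mutation score = 86 / 414 * 100
Mutation score = 20.77%

20.77%


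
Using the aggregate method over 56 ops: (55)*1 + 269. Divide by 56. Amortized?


Formula: Amortized cost = Total cost / Operations
Total cost = (55 * 1) + (1 * 269)
Total cost = 55 + 269 = 324
Amortized = 324 / 56 = 5.7857

5.7857


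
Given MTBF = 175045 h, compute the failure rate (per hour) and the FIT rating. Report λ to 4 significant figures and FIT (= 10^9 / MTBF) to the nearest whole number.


Formula: λ = 1 / MTBF; FIT = λ × 1e9 = 1e9 / MTBF
λ = 1 / 175045 ≈ 5.713e-06 failures/hour
FIT = 1e9 / 175045 ≈ 5713 failures per 1e9 hours (nearest whole number)

λ = 5.713e-06 /h, FIT = 5713
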